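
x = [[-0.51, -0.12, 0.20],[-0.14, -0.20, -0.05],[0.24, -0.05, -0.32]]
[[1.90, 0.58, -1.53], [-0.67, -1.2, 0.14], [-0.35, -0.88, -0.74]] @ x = [[-1.42, -0.27, 0.84], [0.54, 0.31, -0.12], [0.12, 0.26, 0.21]]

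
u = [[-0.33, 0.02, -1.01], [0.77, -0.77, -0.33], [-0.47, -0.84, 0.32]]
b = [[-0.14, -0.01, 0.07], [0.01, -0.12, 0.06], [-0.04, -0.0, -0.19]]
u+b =[[-0.47, 0.01, -0.94], [0.78, -0.89, -0.27], [-0.51, -0.84, 0.13]]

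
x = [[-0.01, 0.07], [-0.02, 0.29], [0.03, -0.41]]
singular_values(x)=[0.51, 0.01]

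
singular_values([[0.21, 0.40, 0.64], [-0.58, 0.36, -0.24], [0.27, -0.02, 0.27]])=[0.92, 0.66, 0.0]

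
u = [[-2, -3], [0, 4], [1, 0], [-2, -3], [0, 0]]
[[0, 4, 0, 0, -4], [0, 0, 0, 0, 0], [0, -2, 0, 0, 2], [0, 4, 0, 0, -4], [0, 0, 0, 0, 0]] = u@[[0, -2, 0, 0, 2], [0, 0, 0, 0, 0]]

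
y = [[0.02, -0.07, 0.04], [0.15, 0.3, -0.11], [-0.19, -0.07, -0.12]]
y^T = [[0.02, 0.15, -0.19], [-0.07, 0.30, -0.07], [0.04, -0.11, -0.12]]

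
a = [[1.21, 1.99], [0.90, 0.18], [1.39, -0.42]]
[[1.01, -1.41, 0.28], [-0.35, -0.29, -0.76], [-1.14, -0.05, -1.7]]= a @ [[-0.56, -0.21, -1.00], [0.85, -0.58, 0.75]]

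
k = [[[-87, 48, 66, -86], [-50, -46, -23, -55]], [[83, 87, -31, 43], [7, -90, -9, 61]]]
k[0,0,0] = -87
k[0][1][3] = -55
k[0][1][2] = -23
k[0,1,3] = -55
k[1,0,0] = 83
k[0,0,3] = -86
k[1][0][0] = 83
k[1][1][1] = -90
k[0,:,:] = [[-87, 48, 66, -86], [-50, -46, -23, -55]]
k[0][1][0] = -50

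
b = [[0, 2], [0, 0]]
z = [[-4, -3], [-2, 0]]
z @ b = [[0, -8], [0, -4]]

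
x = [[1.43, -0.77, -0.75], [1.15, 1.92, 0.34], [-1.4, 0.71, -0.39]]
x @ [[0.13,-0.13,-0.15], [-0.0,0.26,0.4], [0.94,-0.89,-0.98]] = [[-0.52, 0.28, 0.21], [0.47, 0.05, 0.26], [-0.55, 0.71, 0.88]]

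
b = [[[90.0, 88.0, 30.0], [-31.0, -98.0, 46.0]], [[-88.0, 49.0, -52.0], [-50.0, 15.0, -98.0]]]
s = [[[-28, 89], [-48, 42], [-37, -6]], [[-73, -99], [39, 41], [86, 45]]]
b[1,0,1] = 49.0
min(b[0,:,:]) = -98.0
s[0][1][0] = -48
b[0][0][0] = 90.0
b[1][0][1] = 49.0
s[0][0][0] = -28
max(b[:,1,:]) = 46.0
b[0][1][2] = 46.0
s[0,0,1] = 89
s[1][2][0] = 86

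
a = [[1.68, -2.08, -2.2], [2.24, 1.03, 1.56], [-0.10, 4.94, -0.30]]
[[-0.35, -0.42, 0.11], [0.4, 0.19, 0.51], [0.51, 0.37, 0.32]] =a @ [[0.06, -0.02, 0.18], [0.11, 0.08, 0.07], [0.1, 0.1, 0.02]]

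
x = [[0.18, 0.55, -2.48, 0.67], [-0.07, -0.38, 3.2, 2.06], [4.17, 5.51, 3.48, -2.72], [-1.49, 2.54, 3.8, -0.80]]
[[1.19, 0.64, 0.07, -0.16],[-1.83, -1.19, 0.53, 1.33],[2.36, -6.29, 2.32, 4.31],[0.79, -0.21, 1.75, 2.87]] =x@[[-0.18, -1.04, -0.1, -0.02], [0.72, -0.14, 0.50, 0.75], [-0.38, -0.38, 0.12, 0.31], [-0.17, -0.05, 0.16, 0.3]]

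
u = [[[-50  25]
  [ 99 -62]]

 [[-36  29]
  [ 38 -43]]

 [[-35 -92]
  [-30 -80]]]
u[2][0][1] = -92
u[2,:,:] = [[-35, -92], [-30, -80]]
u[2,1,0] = -30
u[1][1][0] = 38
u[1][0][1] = 29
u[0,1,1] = -62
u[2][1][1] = -80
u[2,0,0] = -35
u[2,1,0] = -30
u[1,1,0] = 38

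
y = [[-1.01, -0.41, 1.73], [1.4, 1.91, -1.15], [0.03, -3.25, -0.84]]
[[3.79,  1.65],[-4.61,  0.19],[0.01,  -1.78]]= y @[[-2.38, 1.61], [-0.22, 0.07], [0.75, 1.91]]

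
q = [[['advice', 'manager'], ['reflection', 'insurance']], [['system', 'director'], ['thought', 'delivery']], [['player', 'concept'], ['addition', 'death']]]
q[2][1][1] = 'death'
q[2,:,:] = [['player', 'concept'], ['addition', 'death']]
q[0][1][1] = 'insurance'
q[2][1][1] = 'death'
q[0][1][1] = 'insurance'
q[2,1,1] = 'death'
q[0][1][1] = 'insurance'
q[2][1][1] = 'death'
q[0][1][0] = 'reflection'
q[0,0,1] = 'manager'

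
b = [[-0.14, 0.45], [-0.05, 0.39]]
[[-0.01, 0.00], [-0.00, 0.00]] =b @ [[0.01, 0.01], [-0.01, 0.01]]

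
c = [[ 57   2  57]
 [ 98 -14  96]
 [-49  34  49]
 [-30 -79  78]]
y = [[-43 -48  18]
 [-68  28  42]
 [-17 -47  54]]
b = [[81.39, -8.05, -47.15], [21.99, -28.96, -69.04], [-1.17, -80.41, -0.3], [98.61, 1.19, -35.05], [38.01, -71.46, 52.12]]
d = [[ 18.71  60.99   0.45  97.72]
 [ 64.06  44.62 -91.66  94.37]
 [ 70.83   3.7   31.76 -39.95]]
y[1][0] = -68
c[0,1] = 2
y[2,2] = 54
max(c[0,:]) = 57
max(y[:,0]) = -17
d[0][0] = 18.71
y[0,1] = -48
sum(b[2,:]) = -81.88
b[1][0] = 21.99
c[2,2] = 49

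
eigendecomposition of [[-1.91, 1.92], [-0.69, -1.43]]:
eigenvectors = [[0.86+0.00j, (0.86-0j)],[0.11+0.50j, 0.11-0.50j]]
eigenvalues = [(-1.67+1.13j), (-1.67-1.13j)]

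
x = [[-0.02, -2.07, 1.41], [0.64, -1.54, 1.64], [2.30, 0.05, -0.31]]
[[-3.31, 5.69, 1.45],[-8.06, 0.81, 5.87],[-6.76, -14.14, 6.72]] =x @ [[-3.63, -5.99, 3.45], [-2.08, -2.12, 2.18], [-5.45, 0.84, 4.28]]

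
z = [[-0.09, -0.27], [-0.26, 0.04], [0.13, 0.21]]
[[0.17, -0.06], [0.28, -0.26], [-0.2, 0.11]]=z @ [[-1.10, 0.97],  [-0.26, -0.10]]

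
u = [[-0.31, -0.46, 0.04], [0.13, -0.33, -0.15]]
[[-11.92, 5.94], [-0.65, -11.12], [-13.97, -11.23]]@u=[[4.47, 3.52, -1.37], [-1.24, 3.97, 1.64], [2.87, 10.13, 1.13]]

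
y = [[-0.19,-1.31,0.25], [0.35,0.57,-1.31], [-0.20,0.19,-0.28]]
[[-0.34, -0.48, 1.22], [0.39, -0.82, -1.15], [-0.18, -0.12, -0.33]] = y @ [[0.99, -0.08, 0.09], [0.12, 0.54, -0.84], [0.02, 0.84, 0.54]]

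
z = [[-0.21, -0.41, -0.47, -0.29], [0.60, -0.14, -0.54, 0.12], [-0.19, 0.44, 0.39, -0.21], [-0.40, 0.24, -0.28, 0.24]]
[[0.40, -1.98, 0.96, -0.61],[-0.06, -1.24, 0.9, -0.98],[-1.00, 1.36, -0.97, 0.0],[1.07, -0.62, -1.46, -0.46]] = z@[[-1.46, 0.57, 1.36, -0.40], [-1.16, 1.13, -2.37, -1.39], [-0.68, 2.72, 0.18, 1.99], [2.41, 0.41, -1.22, 1.14]]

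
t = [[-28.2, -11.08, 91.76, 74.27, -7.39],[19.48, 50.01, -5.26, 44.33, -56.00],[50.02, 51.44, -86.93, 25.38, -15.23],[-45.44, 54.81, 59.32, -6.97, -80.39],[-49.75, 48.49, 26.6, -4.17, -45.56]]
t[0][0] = -28.2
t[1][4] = -56.0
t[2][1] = 51.44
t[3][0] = -45.44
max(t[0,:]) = 91.76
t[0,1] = -11.08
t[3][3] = -6.97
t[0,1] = -11.08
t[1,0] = 19.48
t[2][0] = 50.02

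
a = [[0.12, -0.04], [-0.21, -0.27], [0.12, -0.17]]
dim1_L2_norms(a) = [0.13, 0.34, 0.21]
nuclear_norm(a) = 0.58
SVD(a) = [[0.09, 0.53], [-0.97, -0.15], [-0.23, 0.83]] @ diag([0.35092352632171475, 0.23054864708762174]) @ [[0.53, 0.85], [0.85, -0.53]]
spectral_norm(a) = 0.35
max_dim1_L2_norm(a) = 0.34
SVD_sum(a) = [[0.02, 0.03], [-0.18, -0.29], [-0.04, -0.07]] + [[0.1, -0.07], [-0.03, 0.02], [0.16, -0.1]]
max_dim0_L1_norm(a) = 0.48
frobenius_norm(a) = 0.42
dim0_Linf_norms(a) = [0.21, 0.27]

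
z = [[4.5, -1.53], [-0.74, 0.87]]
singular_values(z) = [4.85, 0.57]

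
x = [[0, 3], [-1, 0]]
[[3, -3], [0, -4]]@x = [[3, 9], [4, 0]]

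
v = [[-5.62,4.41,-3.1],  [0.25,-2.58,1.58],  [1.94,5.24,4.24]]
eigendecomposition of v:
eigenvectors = [[0.20+0.00j, -0.96+0.00j, (-0.96-0j)], [-0.20+0.00j, -0.08-0.06j, (-0.08+0.06j)], [(-0.96+0j), 0.26+0.05j, (0.26-0.05j)]]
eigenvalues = [(4.9+0j), (-4.43+0.44j), (-4.43-0.44j)]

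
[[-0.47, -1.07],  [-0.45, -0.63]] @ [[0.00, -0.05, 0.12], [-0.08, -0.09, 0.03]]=[[0.09, 0.12, -0.09], [0.05, 0.08, -0.07]]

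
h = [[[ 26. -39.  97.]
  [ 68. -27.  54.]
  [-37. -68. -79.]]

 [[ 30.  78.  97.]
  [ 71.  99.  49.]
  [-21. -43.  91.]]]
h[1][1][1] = 99.0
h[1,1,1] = 99.0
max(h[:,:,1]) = 99.0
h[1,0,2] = 97.0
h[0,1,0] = 68.0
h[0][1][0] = 68.0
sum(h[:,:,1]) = 0.0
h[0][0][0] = 26.0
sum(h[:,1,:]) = 314.0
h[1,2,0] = -21.0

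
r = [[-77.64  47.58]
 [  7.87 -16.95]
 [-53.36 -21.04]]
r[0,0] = -77.64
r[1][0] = 7.87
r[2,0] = -53.36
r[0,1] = 47.58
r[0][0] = -77.64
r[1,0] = 7.87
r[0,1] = 47.58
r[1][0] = 7.87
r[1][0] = 7.87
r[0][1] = 47.58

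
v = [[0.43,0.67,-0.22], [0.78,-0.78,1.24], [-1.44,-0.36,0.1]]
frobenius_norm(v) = 2.38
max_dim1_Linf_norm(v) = 1.44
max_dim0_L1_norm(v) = 2.65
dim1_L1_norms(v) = [1.32, 2.8, 1.9]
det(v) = -0.78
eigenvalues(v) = [(-1.3+0j), (0.52+0.57j), (0.52-0.57j)]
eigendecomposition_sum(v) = [[(-0.42+0j), 0.31-0.00j, -0.34-0.00j], [(1.02-0j), (-0.75+0j), 0.82+0.00j], [-0.17+0.00j, (0.12-0j), (-0.13-0j)]] + [[(0.42-0.03j),0.18-0.04j,(0.06-0.19j)], [-0.12+0.53j,-0.02+0.24j,(0.21+0.14j)], [-0.64+0.52j,-0.24+0.27j,0.12+0.36j]] + [[0.42+0.03j, (0.18+0.04j), (0.06+0.19j)], [-0.12-0.53j, -0.02-0.24j, (0.21-0.14j)], [-0.64-0.52j, (-0.24-0.27j), (0.12-0.36j)]]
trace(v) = -0.25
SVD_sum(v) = [[0.1, -0.02, 0.06], [1.21, -0.29, 0.73], [-0.91, 0.22, -0.55]] + [[0.39, 0.52, -0.44],[-0.41, -0.55, 0.46],[-0.5, -0.67, 0.57]] + [[-0.05,0.18,0.16], [-0.02,0.05,0.05], [-0.03,0.09,0.08]]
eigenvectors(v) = [[(-0.37+0j), (-0.33-0.23j), (-0.33+0.23j)], [0.92+0.00j, 0.40-0.31j, (0.4+0.31j)], [-0.15+0.00j, (0.77+0j), (0.77-0j)]]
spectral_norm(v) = 1.81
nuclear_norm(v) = 3.61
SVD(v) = [[-0.06, 0.51, 0.86], [-0.80, -0.54, 0.27], [0.60, -0.66, 0.44]] @ diag([1.8053676054368675, 1.5196528014349258, 0.28478618704237296]) @ [[-0.84, 0.2, -0.51],[0.50, 0.66, -0.56],[-0.22, 0.72, 0.66]]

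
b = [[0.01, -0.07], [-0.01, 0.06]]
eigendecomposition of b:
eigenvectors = [[-0.99, 0.75], [-0.16, -0.66]]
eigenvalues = [-0.0, 0.07]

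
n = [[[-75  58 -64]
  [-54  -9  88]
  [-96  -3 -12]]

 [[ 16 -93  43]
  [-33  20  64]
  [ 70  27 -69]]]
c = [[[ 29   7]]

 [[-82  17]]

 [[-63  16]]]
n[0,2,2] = -12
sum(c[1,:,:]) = -65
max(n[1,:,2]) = 64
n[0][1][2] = 88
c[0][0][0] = 29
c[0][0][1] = 7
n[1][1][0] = -33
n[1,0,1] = -93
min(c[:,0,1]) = 7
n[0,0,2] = -64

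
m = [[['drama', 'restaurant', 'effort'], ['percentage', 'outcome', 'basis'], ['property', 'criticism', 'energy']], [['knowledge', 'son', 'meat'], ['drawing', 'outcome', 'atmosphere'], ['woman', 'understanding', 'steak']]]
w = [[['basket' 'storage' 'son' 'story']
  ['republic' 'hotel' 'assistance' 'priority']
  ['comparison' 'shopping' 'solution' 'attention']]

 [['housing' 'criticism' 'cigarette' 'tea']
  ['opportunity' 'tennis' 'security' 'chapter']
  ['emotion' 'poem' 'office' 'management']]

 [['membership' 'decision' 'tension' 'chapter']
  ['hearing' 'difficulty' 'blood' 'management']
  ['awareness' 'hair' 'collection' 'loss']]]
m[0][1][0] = 'percentage'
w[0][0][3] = 'story'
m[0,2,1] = 'criticism'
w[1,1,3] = 'chapter'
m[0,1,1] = 'outcome'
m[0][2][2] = 'energy'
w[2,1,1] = 'difficulty'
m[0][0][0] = 'drama'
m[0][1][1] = 'outcome'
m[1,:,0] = ['knowledge', 'drawing', 'woman']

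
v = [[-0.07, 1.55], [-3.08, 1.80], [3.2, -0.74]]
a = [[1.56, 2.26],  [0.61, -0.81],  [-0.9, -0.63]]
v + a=[[1.49,3.81],[-2.47,0.99],[2.30,-1.37]]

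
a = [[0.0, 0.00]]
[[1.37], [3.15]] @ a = [[0.0, 0.0], [0.0, 0.00]]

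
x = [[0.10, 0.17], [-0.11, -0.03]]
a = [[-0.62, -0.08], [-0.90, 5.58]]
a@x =[[-0.05,-0.10], [-0.70,-0.32]]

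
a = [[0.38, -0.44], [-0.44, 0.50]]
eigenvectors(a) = [[-0.75, 0.66],  [-0.66, -0.75]]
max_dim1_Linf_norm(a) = 0.5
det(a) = -0.00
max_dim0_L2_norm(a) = 0.67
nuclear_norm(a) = 0.89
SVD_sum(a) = [[0.38,-0.44], [-0.44,0.5]] + [[-0.00, -0.00], [-0.0, -0.0]]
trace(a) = 0.88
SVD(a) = [[-0.66, 0.75], [0.75, 0.66]] @ diag([0.8840720662234902, 0.0040720662234902645]) @ [[-0.66, 0.75], [-0.75, -0.66]]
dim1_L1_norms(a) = [0.82, 0.94]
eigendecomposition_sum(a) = [[-0.0, -0.00],[-0.0, -0.00]] + [[0.38, -0.44],[-0.44, 0.50]]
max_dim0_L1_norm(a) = 0.94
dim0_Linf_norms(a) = [0.44, 0.5]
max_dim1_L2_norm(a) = 0.67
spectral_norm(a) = 0.88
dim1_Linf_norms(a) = [0.44, 0.5]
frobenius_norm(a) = 0.88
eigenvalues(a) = [-0.0, 0.88]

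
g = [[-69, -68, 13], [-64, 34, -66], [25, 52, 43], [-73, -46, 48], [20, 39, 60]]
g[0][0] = -69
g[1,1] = 34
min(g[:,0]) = -73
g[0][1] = -68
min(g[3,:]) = -73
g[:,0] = [-69, -64, 25, -73, 20]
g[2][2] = 43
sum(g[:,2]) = 98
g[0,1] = -68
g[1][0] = -64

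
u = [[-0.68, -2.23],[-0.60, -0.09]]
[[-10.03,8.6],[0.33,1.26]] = u@[[-1.29, -1.59],[4.89, -3.37]]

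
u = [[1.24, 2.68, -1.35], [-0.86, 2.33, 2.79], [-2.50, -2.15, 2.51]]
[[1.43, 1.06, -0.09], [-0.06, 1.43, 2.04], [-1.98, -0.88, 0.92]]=u @ [[0.45, 0.27, -0.11], [0.27, 0.4, 0.26], [-0.11, 0.26, 0.48]]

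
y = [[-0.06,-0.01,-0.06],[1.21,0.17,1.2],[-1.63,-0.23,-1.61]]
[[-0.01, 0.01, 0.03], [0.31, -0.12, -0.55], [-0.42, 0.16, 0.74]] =y @ [[0.13, -0.05, -0.13], [-0.64, 0.27, 0.22], [0.22, -0.09, -0.36]]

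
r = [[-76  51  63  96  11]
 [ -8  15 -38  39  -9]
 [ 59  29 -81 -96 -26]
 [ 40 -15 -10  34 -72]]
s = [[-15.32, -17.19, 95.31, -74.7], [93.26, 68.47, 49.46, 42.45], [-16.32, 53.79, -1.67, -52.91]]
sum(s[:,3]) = -85.16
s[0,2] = 95.31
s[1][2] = 49.46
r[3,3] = 34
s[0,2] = 95.31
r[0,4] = 11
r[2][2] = -81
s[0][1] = -17.19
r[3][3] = 34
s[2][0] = -16.32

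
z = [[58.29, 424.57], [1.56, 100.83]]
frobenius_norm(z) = 440.26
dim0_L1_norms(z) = [59.85, 525.4]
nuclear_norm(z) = 451.95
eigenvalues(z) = [46.17, 112.95]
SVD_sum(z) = [[55.62, 424.92], [13.00, 99.33]] + [[2.67, -0.35],[-11.44, 1.5]]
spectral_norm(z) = 440.10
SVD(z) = [[0.97, 0.23],[0.23, -0.97]] @ diag([440.09784686491054, 11.849754633316294]) @ [[0.13, 0.99], [0.99, -0.13]]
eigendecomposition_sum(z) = [[37.79, -293.57], [-1.08, 8.38]] + [[20.50, 718.14], [2.64, 92.45]]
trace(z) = 159.12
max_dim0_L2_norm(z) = 436.38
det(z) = 5215.05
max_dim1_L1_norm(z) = 482.86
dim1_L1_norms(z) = [482.86, 102.39]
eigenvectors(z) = [[-1.00, -0.99], [0.03, -0.13]]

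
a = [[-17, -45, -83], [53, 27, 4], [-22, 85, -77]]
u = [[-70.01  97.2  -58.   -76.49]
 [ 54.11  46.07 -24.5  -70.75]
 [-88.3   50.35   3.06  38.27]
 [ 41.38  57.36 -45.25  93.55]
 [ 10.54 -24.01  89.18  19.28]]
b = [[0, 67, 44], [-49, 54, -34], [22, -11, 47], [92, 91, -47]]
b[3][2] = -47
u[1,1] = 46.07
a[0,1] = -45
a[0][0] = -17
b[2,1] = -11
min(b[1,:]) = -49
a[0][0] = -17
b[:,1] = [67, 54, -11, 91]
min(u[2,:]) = -88.3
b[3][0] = 92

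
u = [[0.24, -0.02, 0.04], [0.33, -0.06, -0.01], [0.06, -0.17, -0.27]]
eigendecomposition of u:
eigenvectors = [[-0.60, 0.16, -0.07], [-0.77, 0.86, 0.14], [0.20, -0.49, 0.99]]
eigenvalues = [0.2, 0.01, -0.3]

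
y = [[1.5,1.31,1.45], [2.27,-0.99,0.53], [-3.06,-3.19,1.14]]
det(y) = -19.56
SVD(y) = [[-0.38,-0.32,0.87], [-0.22,-0.88,-0.42], [0.9,-0.35,0.26]] @ diag([4.960529895586585, 2.492051022148821, 1.5826006628327878]) @ [[-0.77, -0.64, 0.07], [-0.57, 0.63, -0.54], [-0.29, 0.45, 0.84]]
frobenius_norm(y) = 5.77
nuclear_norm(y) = 9.04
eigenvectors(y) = [[-0.07-0.44j,-0.07+0.44j,(-0.45+0j)], [(-0.12-0.25j),-0.12+0.25j,0.81+0.00j], [0.85+0.00j,0.85-0.00j,(0.37+0j)]]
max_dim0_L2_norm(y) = 4.09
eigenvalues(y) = [(1.84+2.51j), (1.84-2.51j), (-2.02+0j)]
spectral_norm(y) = 4.96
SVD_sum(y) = [[1.45,1.19,-0.14], [0.83,0.68,-0.08], [-3.43,-2.83,0.32]] + [[0.46, -0.51, 0.43], [1.24, -1.37, 1.17], [0.49, -0.54, 0.47]] + [[-0.40, 0.62, 1.15], [0.20, -0.3, -0.56], [-0.12, 0.19, 0.35]]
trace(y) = 1.65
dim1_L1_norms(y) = [4.26, 3.79, 7.39]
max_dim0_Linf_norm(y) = 3.19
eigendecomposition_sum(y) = [[0.99+0.75j, 0.24+0.62j, 0.69-0.43j], [(0.72+0.28j), (0.25+0.33j), (0.33-0.37j)], [-1.72+1.63j, -1.25+0.26j, (0.6+1.43j)]] + [[0.99-0.75j, (0.24-0.62j), (0.69+0.43j)],[(0.72-0.28j), (0.25-0.33j), (0.33+0.37j)],[-1.72-1.63j, (-1.25-0.26j), (0.6-1.43j)]] + [[(-0.47+0j), (0.84-0j), (0.08+0j)],[0.84-0.00j, (-1.49+0j), (-0.14-0j)],[0.39-0.00j, (-0.69+0j), (-0.06-0j)]]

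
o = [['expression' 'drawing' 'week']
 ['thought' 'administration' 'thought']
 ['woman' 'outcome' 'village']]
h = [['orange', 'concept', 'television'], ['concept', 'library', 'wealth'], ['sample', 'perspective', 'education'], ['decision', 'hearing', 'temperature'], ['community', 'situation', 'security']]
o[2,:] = ['woman', 'outcome', 'village']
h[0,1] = 'concept'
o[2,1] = 'outcome'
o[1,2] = 'thought'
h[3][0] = 'decision'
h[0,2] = 'television'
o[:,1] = ['drawing', 'administration', 'outcome']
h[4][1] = 'situation'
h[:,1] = ['concept', 'library', 'perspective', 'hearing', 'situation']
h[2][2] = 'education'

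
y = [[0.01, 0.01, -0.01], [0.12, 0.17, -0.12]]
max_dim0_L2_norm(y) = 0.17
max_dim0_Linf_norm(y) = 0.17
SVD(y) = [[-0.07, -1.0], [-1.0, 0.07]] @ diag([0.2408139905168478, 0.002936319354489821]) @ [[-0.5, -0.71, 0.50], [-0.50, 0.71, 0.5]]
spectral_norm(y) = 0.24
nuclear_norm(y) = 0.24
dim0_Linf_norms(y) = [0.12, 0.17, 0.12]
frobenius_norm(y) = 0.24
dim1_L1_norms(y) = [0.03, 0.41]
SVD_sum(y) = [[0.01, 0.01, -0.01], [0.12, 0.17, -0.12]] + [[0.0, -0.00, -0.0], [-0.0, 0.0, 0.0]]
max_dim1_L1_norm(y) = 0.41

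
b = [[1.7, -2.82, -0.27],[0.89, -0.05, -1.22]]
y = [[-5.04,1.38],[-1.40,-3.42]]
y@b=[[-7.34,  14.14,  -0.32],[-5.42,  4.12,  4.55]]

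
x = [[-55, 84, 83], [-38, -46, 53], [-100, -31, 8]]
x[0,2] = 83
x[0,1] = 84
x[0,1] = 84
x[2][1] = -31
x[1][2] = 53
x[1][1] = -46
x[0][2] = 83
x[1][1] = -46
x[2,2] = 8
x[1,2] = 53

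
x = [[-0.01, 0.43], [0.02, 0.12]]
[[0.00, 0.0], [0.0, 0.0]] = x@[[-0.02, 0.00], [0.01, -0.00]]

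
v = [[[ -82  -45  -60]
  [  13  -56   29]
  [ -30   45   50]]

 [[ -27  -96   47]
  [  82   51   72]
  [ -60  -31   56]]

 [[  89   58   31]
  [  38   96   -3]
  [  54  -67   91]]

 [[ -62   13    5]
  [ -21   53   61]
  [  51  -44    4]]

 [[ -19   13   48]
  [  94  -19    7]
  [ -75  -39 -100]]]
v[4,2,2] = -100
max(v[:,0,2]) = 48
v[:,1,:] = [[13, -56, 29], [82, 51, 72], [38, 96, -3], [-21, 53, 61], [94, -19, 7]]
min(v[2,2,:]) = -67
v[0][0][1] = -45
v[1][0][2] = 47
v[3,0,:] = [-62, 13, 5]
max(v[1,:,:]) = 82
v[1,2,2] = 56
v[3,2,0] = 51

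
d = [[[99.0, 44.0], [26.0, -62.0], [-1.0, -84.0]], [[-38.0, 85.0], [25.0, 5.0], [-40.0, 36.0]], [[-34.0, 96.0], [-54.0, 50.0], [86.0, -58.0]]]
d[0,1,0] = 26.0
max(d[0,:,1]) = 44.0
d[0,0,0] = 99.0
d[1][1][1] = 5.0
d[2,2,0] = 86.0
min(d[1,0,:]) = -38.0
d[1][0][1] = 85.0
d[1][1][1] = 5.0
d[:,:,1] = [[44.0, -62.0, -84.0], [85.0, 5.0, 36.0], [96.0, 50.0, -58.0]]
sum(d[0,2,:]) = -85.0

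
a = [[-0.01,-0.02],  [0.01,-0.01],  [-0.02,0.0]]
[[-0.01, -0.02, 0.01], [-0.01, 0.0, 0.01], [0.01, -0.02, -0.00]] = a @ [[-0.4, 0.75, 0.13], [0.74, 0.38, -0.41]]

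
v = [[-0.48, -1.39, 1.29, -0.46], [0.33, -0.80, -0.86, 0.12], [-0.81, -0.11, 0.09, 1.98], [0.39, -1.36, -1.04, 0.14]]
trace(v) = -1.05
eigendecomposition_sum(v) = [[(-0.06+0.43j), 0.27-0.48j, 0.76-0.43j, -0.76-0.63j], [0.19-0.12j, (-0.28+0.05j), (-0.42-0.16j), -0.01+0.50j], [(-0.34-0.2j), (0.3+0.4j), 0.09+0.79j, (0.8-0.4j)], [(0.26-0.11j), -0.35+0.00j, -0.48-0.28j, -0.11+0.62j]] + [[(-0.06-0.43j), 0.27+0.48j, 0.76+0.43j, (-0.76+0.63j)], [0.19+0.12j, -0.28-0.05j, (-0.42+0.16j), (-0.01-0.5j)], [(-0.34+0.2j), 0.30-0.40j, (0.09-0.79j), 0.80+0.40j], [0.26+0.11j, -0.35-0.00j, -0.48+0.28j, -0.11-0.62j]] + [[-0.36-0.00j,(-1.88-0j),(-0.22+0j),1.01+0.00j], [-0.05-0.00j,-0.25-0.00j,(-0.03+0j),(0.13+0j)], [(-0.13-0j),(-0.68-0j),(-0.08+0j),0.37+0.00j], [-0.12-0.00j,(-0.63-0j),-0.07+0.00j,0.34+0.00j]] + [[(-0.01-0j), (-0.05-0j), -0.00+0.00j, 0.04+0.00j],[0.00+0.00j, 0.00+0.00j, -0j, -0.00-0.00j],[(-0-0j), (-0.02-0j), (-0+0j), (0.02+0j)],[(-0-0j), (-0.02-0j), (-0+0j), 0.01+0.00j]]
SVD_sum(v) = [[0.27, -0.39, -0.01, -0.71], [0.12, -0.17, -0.00, -0.31], [-0.57, 0.85, 0.02, 1.54], [0.2, -0.29, -0.01, -0.53]] + [[0.00, -0.05, -0.04, 0.03], [0.07, -0.8, -0.6, 0.48], [0.05, -0.59, -0.45, 0.35], [0.11, -1.17, -0.88, 0.7]] + [[-0.75, -0.94, 1.34, 0.22], [0.14, 0.18, -0.25, -0.04], [-0.29, -0.36, 0.52, 0.09], [0.08, 0.11, -0.15, -0.03]] + [[-0.00, 0.0, -0.0, -0.0], [-0.0, 0.0, -0.00, -0.0], [-0.0, 0.0, -0.00, -0.00], [0.00, -0.00, 0.0, 0.0]]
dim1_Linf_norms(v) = [1.39, 0.86, 1.98, 1.36]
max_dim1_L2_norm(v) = 2.14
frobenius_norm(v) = 3.64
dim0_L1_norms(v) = [2.01, 3.66, 3.28, 2.7]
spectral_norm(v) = 2.17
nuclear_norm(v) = 6.30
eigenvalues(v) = [(-0.36+1.88j), (-0.36-1.88j), (-0.35+0j), (0.01+0j)]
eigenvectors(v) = [[(0.63+0j), (0.63-0j), (-0.89+0j), 0.85+0.00j],[-0.20-0.25j, (-0.2+0.25j), -0.12+0.00j, (-0.03+0j)],[(-0.23+0.53j), (-0.23-0.53j), (-0.32+0j), (0.41+0j)],[-0.20-0.35j, (-0.2+0.35j), (-0.3+0j), 0.33+0.00j]]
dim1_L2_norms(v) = [2.01, 1.23, 2.14, 1.76]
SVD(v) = [[0.40, 0.03, 0.91, -0.09], [0.17, 0.52, -0.17, -0.82], [-0.85, 0.38, 0.35, -0.01], [0.29, 0.76, -0.10, 0.57]] @ diag([2.170702523059101, 2.140625634028833, 1.9865724887631018, 0.001482637204644322]) @ [[0.31, -0.46, -0.01, -0.83],[0.07, -0.72, -0.54, 0.43],[-0.41, -0.52, 0.74, 0.12],[0.85, -0.03, 0.40, 0.33]]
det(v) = -0.01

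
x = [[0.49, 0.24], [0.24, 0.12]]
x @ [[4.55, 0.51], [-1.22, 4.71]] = [[1.94,1.38],  [0.95,0.69]]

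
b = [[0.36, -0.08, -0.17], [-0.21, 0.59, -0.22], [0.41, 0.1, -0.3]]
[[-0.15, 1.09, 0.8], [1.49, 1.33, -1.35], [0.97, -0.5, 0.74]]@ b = [[0.05, 0.74, -0.45], [-0.30, 0.53, -0.14], [0.76, -0.30, -0.28]]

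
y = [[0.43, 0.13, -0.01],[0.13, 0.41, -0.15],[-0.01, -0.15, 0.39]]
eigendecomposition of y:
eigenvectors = [[-0.52, -0.75, -0.40], [-0.70, 0.11, 0.71], [0.49, -0.65, 0.58]]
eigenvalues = [0.61, 0.4, 0.21]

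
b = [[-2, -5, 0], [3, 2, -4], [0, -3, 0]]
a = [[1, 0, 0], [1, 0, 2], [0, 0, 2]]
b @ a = [[-7, 0, -10], [5, 0, -4], [-3, 0, -6]]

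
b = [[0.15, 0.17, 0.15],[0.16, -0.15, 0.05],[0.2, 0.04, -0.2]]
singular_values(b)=[0.3, 0.26, 0.21]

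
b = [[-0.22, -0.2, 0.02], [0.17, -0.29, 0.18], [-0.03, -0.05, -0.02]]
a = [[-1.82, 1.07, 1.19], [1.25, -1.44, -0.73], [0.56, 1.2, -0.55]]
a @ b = [[0.55, -0.01, 0.13], [-0.50, 0.20, -0.22], [0.10, -0.43, 0.24]]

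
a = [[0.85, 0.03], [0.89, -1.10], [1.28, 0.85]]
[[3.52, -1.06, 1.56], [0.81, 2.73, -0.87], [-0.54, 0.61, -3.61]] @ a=[[4.05,2.60], [2.0,-3.72], [-4.54,-3.76]]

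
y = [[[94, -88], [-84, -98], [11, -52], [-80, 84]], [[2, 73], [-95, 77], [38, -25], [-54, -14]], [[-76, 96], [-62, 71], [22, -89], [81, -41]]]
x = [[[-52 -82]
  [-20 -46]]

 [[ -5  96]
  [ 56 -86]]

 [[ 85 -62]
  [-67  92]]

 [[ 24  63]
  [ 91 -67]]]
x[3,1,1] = -67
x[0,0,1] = -82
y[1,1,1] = 77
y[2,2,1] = -89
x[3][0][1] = 63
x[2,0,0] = 85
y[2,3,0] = 81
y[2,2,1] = -89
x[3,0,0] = 24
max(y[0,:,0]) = 94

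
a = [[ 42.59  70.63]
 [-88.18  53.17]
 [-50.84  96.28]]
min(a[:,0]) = -88.18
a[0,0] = 42.59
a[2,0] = -50.84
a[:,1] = [70.63, 53.17, 96.28]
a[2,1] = 96.28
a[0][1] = 70.63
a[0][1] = 70.63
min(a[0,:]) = 42.59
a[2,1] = 96.28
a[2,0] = -50.84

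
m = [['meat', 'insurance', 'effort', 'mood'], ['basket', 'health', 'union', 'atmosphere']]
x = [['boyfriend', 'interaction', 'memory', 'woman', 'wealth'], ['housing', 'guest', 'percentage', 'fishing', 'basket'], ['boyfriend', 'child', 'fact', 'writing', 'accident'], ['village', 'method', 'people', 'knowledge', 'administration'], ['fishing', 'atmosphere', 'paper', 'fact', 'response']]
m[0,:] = ['meat', 'insurance', 'effort', 'mood']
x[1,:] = ['housing', 'guest', 'percentage', 'fishing', 'basket']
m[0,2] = 'effort'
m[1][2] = 'union'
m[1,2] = 'union'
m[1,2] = 'union'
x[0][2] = 'memory'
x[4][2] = 'paper'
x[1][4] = 'basket'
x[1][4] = 'basket'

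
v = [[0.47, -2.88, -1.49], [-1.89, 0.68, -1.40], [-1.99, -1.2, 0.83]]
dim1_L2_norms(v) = [3.28, 2.45, 2.47]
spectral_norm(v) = 3.33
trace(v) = 1.98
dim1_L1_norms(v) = [4.84, 3.97, 4.02]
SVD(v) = [[0.97, 0.11, 0.21],  [-0.07, -0.72, 0.69],  [0.23, -0.68, -0.7]] @ diag([3.32954632765688, 2.78975217247442, 1.987537186610819]) @ [[0.04, -0.94, -0.35], [0.99, 0.00, 0.1], [0.1, 0.35, -0.93]]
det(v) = -18.46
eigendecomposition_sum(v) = [[-1.24,-1.28,-0.95], [-1.0,-1.03,-0.77], [-0.96,-0.99,-0.73]] + [[2.19, -3.63, 0.95], [-0.8, 1.32, -0.35], [-1.79, 2.96, -0.78]] + [[-0.48, 2.03, -1.49],[-0.09, 0.39, -0.29],[0.75, -3.17, 2.34]]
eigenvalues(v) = [-3.0, 2.73, 2.25]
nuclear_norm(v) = 8.11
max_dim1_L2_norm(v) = 3.28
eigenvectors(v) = [[0.67, 0.75, -0.54], [0.54, -0.27, -0.10], [0.51, -0.61, 0.84]]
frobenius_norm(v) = 4.78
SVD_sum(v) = [[0.13, -3.03, -1.14], [-0.01, 0.21, 0.08], [0.03, -0.70, -0.26]] + [[0.30,0.00,0.03], [-2.01,-0.01,-0.21], [-1.89,-0.01,-0.2]] + [[0.04, 0.15, -0.39], [0.13, 0.48, -1.27], [-0.13, -0.49, 1.29]]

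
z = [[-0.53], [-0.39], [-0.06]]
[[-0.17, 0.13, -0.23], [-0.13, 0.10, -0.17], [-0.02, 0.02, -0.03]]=z@[[0.33, -0.25, 0.44]]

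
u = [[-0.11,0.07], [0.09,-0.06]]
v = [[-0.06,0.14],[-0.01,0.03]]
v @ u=[[0.02, -0.01],[0.00, -0.0]]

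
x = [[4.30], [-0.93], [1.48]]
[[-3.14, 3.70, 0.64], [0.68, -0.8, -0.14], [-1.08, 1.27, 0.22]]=x @ [[-0.73, 0.86, 0.15]]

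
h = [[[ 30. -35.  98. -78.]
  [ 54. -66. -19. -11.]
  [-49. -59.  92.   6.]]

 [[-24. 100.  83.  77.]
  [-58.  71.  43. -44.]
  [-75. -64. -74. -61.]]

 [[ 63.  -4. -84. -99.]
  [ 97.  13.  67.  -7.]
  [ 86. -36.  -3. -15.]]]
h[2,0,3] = -99.0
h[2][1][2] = 67.0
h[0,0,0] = 30.0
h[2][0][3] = -99.0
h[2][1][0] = 97.0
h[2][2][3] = -15.0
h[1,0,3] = 77.0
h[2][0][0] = 63.0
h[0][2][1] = -59.0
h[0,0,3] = -78.0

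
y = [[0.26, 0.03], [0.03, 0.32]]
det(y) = 0.08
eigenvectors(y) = [[-0.92, -0.38], [0.38, -0.92]]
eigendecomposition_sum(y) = [[0.21, -0.09],[-0.09, 0.04]] + [[0.05, 0.12],[0.12, 0.28]]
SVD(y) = [[0.38, 0.92], [0.92, -0.38]] @ diag([0.33242640687119285, 0.24757359312880714]) @ [[0.38, 0.92], [0.92, -0.38]]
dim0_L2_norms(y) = [0.26, 0.32]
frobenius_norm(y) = 0.41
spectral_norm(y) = 0.33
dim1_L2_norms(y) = [0.26, 0.32]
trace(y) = 0.58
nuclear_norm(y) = 0.58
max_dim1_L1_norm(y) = 0.35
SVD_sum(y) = [[0.05, 0.12], [0.12, 0.28]] + [[0.21,-0.09], [-0.09,0.04]]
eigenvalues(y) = [0.25, 0.33]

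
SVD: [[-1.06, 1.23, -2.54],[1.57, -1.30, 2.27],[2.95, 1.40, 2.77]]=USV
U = [[-0.49,  -0.53,  -0.69], [0.51,  0.47,  -0.72], [0.71,  -0.7,  0.04]]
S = [5.54, 2.43, 0.39]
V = [[0.62,  -0.05,  0.79], [-0.32,  -0.93,  0.19], [-0.72,  0.37,  0.59]]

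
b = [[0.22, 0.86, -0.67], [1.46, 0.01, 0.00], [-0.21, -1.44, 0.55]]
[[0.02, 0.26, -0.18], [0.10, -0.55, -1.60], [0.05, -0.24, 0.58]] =b@[[0.07, -0.38, -1.09],  [-0.10, 0.05, -0.55],  [-0.14, -0.45, -0.80]]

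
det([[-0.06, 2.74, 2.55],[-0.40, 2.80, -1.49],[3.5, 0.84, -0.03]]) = -40.239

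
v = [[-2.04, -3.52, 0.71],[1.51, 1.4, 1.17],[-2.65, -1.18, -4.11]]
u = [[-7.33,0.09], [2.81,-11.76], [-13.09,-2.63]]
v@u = [[-4.23, 39.34], [-22.45, -19.41], [69.91, 24.45]]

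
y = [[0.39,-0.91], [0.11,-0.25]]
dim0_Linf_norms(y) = [0.39, 0.91]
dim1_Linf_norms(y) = [0.91, 0.25]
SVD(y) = [[-0.96, -0.27], [-0.27, 0.96]] @ diag([1.0270314460439782, 0.002531568054722143]) @ [[-0.39,  0.92], [0.92,  0.39]]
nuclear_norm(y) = 1.03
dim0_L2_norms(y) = [0.41, 0.94]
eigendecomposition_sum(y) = [[0.45, -1.12],[0.14, -0.33]] + [[-0.06, 0.21], [-0.03, 0.08]]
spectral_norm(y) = 1.03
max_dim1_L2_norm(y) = 0.99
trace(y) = 0.14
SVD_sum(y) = [[0.39, -0.91], [0.11, -0.25]] + [[-0.00,-0.00], [0.00,0.0]]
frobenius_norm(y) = 1.03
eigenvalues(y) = [0.12, 0.02]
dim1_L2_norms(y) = [0.99, 0.27]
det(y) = 0.00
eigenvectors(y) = [[0.96, 0.93], [0.29, 0.37]]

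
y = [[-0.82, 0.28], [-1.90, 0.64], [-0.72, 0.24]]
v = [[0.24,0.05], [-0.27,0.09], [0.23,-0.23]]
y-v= [[-1.06,0.23],[-1.63,0.55],[-0.95,0.47]]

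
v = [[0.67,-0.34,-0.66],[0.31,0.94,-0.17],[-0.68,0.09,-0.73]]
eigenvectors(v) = [[(0.37+0j), (-0.01+0.65j), -0.01-0.65j], [(0.02+0j), (0.71+0j), (0.71-0j)], [(0.93+0j), (-0.01-0.26j), -0.01+0.26j]]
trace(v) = 0.88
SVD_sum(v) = [[0.17, 0.16, 0.01], [0.63, 0.6, 0.02], [-0.32, -0.31, -0.01]] + [[0.36, -0.38, 0.12], [-0.33, 0.35, -0.11], [-0.46, 0.48, -0.15]] + [[0.14, -0.12, -0.79], [0.01, -0.01, -0.08], [0.1, -0.08, -0.57]]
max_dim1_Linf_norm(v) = 0.94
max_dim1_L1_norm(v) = 1.67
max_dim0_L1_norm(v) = 1.66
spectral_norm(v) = 1.00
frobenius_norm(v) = 1.74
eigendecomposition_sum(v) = [[-0.14+0.00j, (-0.01+0j), -0.34+0.00j],[-0.01+0.00j, -0.00+0.00j, (-0.02+0j)],[-0.35+0.00j, -0.02+0.00j, -0.86+0.00j]] + [[0.40+0.15j, (-0.17+0.43j), -0.16-0.07j], [(0.16-0.44j), 0.47+0.17j, (-0.07+0.17j)], [-0.17-0.05j, 0.06-0.18j, (0.07+0.02j)]] + [[0.40-0.15j, -0.17-0.43j, -0.16+0.07j], [0.16+0.44j, 0.47-0.17j, -0.07-0.17j], [(-0.17+0.05j), 0.06+0.18j, 0.07-0.02j]]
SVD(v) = [[-0.23, 0.54, 0.81], [-0.87, -0.49, 0.08], [0.44, -0.68, 0.58]] @ diag([1.0048673260266099, 1.0026819091586163, 0.9984841742011562]) @ [[-0.72,  -0.69,  -0.03],[0.67,  -0.71,  0.22],[0.17,  -0.14,  -0.97]]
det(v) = -1.01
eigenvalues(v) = [(-1+0j), (0.94+0.35j), (0.94-0.35j)]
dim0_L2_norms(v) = [1.0, 1.0, 1.0]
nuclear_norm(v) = 3.01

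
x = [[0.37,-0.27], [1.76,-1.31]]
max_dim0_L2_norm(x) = 1.8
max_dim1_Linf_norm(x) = 1.76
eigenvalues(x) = [0.01, -0.95]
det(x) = -0.01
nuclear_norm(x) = 2.25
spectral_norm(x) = 2.24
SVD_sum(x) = [[0.37, -0.27], [1.76, -1.31]] + [[0.0, 0.0], [-0.00, -0.0]]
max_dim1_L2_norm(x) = 2.19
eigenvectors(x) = [[0.60, 0.20],[0.8, 0.98]]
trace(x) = -0.94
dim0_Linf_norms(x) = [1.76, 1.31]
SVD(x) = [[-0.2, -0.98], [-0.98, 0.2]] @ diag([2.241312569539084, 0.00423858774947843]) @ [[-0.8, 0.60], [-0.6, -0.8]]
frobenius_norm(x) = 2.24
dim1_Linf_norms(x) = [0.37, 1.76]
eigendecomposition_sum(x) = [[0.01,-0.0], [0.02,-0.00]] + [[0.36, -0.27],  [1.74, -1.31]]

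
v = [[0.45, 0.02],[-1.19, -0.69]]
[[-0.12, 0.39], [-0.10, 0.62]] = v@ [[-0.30, 0.99], [0.66, -2.61]]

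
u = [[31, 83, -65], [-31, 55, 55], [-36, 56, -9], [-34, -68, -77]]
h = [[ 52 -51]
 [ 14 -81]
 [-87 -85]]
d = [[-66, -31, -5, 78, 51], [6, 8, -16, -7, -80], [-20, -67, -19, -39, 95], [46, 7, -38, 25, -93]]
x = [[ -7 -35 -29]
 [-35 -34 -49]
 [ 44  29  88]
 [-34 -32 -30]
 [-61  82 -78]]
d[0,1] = -31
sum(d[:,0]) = -34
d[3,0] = 46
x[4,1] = 82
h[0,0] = 52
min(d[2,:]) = -67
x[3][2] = -30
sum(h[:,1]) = -217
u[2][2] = -9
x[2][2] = 88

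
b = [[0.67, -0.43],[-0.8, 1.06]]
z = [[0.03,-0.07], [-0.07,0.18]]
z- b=[[-0.64,0.36], [0.73,-0.88]]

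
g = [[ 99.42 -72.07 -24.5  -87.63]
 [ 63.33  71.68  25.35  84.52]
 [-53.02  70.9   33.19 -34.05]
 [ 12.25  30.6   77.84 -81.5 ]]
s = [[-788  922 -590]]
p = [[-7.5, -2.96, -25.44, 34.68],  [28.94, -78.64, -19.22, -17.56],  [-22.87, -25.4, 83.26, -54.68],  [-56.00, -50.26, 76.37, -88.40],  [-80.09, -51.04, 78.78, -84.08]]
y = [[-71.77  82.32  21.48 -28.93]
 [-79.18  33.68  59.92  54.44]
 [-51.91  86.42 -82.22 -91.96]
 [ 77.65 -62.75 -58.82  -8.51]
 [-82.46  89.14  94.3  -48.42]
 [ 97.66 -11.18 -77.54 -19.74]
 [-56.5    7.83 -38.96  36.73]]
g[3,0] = 12.25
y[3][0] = 77.65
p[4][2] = 78.78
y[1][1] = 33.68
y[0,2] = 21.48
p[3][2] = 76.37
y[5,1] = -11.18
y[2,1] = 86.42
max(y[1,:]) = 59.92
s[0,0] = -788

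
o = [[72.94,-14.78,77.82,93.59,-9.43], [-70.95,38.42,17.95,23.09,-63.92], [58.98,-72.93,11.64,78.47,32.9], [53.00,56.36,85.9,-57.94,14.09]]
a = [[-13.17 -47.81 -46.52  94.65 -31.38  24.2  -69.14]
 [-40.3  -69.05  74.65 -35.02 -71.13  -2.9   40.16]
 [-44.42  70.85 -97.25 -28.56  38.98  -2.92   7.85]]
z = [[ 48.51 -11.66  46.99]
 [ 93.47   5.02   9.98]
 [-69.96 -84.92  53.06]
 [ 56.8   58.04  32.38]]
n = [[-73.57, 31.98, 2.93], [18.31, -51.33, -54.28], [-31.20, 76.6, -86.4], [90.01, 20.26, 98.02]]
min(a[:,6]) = -69.14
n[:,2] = [2.93, -54.28, -86.4, 98.02]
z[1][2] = 9.98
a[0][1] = -47.81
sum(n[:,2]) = -39.730000000000004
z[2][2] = 53.06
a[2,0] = -44.42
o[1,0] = -70.95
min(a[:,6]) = -69.14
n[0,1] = 31.98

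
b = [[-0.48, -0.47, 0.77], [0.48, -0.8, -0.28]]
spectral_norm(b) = 1.04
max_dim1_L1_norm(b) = 1.72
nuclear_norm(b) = 1.99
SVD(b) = [[-0.88, 0.47], [0.47, 0.88]] @ diag([1.0398110806916154, 0.9548784825677742]) @ [[0.62, 0.04, -0.78], [0.21, -0.97, 0.12]]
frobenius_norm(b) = 1.41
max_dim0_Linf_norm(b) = 0.8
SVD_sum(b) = [[-0.57,-0.04,0.72],  [0.30,0.02,-0.38]] + [[0.09, -0.43, 0.05], [0.18, -0.82, 0.10]]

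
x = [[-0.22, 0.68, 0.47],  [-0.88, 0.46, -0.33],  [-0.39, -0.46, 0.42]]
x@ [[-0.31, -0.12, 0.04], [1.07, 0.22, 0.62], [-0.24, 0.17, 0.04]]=[[0.68, 0.26, 0.43],[0.84, 0.15, 0.24],[-0.47, 0.02, -0.28]]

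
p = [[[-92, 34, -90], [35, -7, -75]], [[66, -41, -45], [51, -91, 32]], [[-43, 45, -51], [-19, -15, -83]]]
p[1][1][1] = -91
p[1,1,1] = -91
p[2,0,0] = -43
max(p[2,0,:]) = 45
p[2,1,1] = -15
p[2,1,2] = -83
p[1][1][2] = 32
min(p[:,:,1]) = -91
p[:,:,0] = [[-92, 35], [66, 51], [-43, -19]]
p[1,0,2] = -45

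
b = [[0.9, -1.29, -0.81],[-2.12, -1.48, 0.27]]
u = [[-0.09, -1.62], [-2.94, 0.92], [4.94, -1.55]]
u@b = [[3.35, 2.51, -0.36], [-4.6, 2.43, 2.63], [7.73, -4.08, -4.42]]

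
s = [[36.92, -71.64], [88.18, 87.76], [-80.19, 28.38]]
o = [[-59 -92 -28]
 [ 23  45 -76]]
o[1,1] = 45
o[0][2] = -28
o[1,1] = 45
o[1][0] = 23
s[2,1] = 28.38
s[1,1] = 87.76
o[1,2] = -76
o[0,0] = -59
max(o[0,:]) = -28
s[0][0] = 36.92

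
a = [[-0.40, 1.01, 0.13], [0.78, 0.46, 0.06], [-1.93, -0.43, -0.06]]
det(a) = 0.003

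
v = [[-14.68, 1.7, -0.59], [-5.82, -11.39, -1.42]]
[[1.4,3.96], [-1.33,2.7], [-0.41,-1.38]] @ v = [[-43.6,  -42.72,  -6.45], [3.81,  -33.01,  -3.05], [14.05,  15.02,  2.2]]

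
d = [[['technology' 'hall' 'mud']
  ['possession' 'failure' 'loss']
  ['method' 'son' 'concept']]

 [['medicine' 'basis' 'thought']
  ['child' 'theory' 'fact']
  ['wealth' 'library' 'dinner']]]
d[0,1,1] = 'failure'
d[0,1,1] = 'failure'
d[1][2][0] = 'wealth'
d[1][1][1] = 'theory'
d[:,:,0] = [['technology', 'possession', 'method'], ['medicine', 'child', 'wealth']]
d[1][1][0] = 'child'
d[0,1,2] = 'loss'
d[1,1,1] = 'theory'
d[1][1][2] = 'fact'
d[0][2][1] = 'son'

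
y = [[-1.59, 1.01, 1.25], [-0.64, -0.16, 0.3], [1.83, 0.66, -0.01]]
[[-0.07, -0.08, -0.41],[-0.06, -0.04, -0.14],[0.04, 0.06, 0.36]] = y @ [[-0.02,0.02,0.21], [0.11,0.03,-0.03], [-0.17,-0.06,-0.04]]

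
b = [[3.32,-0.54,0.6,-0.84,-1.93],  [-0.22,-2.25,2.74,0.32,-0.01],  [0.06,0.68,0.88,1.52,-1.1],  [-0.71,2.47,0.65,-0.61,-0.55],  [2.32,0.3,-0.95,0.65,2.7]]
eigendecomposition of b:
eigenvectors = [[-0.05-0.03j, (-0.05+0.03j), (0.08+0.63j), (0.08-0.63j), (0.11+0j)], [0.46-0.37j, (0.46+0.37j), -0.05+0.14j, -0.05-0.14j, (0.45+0j)], [0.22+0.19j, (0.22-0.19j), -0.18+0.29j, (-0.18-0.29j), 0.73+0.00j], [-0.74+0.00j, -0.74-0.00j, (-0.13+0.09j), (-0.13-0.09j), (0.5+0j)], [0.11+0.10j, 0.11-0.10j, (0.66+0j), 0.66-0.00j, (-0.07+0j)]]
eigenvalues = [(-2.31+1.12j), (-2.31-1.12j), (3.09+1.95j), (3.09-1.95j), (2.47+0j)]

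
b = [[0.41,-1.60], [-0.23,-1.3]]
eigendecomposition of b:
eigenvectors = [[0.99,0.64], [-0.12,0.77]]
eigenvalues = [0.6, -1.49]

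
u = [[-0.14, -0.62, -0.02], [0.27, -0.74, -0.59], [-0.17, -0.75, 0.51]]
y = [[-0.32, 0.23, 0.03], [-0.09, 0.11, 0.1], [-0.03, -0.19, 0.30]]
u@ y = [[0.10, -0.10, -0.07], [-0.0, 0.09, -0.24], [0.11, -0.22, 0.07]]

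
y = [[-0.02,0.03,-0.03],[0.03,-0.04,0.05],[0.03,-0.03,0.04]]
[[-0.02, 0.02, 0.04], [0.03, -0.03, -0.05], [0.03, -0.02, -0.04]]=y@[[0.64,  0.6,  -0.49], [0.43,  0.25,  0.87], [0.64,  -0.76,  -0.1]]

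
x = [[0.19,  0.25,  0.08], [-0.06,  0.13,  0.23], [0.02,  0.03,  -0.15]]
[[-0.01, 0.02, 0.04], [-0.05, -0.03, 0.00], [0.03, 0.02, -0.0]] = x @ [[-0.01,0.1,0.12], [0.03,0.05,0.04], [-0.22,-0.14,0.03]]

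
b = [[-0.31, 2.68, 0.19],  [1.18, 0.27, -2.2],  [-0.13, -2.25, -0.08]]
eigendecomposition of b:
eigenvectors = [[-0.52, -0.88, -0.67], [-0.67, 0.01, 0.59], [0.53, -0.47, 0.46]]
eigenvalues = [2.92, -0.25, -2.79]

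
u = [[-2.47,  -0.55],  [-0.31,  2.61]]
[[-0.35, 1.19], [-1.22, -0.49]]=u @ [[0.24, -0.43], [-0.44, -0.24]]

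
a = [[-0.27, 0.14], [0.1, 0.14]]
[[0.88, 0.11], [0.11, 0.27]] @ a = [[-0.23, 0.14], [-0.0, 0.05]]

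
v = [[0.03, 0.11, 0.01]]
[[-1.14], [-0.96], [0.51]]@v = [[-0.03, -0.13, -0.01], [-0.03, -0.11, -0.01], [0.02, 0.06, 0.01]]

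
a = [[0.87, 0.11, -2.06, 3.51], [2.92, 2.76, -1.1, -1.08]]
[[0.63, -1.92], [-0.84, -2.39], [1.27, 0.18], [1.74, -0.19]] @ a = [[-5.06,-5.23,0.81,4.28], [-7.71,-6.69,4.36,-0.37], [1.63,0.64,-2.81,4.26], [0.96,-0.33,-3.38,6.31]]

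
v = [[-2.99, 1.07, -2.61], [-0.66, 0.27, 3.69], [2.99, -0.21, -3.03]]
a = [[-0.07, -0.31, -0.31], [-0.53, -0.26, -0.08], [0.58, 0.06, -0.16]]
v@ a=[[-1.87,0.49,1.26], [2.04,0.36,-0.41], [-1.86,-1.05,-0.43]]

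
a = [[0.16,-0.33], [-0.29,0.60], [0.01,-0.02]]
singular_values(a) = [0.76, 0.0]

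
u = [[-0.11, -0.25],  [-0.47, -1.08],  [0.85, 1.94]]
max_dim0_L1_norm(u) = 3.27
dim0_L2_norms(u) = [0.98, 2.23]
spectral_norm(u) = 2.44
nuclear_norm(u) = 2.44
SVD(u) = [[-0.11, 0.22], [-0.48, -0.86], [0.87, -0.45]] @ diag([2.4388507779292605, 0.002623546043539161]) @ [[0.4, 0.92], [-0.92, 0.4]]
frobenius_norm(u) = 2.44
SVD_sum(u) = [[-0.11, -0.25],[-0.47, -1.08],[0.85, 1.94]] + [[-0.00, 0.00],[0.00, -0.0],[0.0, -0.0]]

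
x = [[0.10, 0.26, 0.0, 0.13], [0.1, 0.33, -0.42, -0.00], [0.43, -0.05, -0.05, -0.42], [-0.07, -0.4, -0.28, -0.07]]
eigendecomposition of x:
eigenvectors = [[(0.24+0j), -0.29+0.13j, (-0.29-0.13j), 0.62+0.00j],[-0.34+0.00j, (-0.6+0j), -0.60-0.00j, (-0.36+0j)],[(-0.69+0j), 0.04+0.53j, 0.04-0.53j, -0.05+0.00j],[(-0.6+0j), 0.18-0.47j, (0.18+0.47j), 0.70+0.00j]]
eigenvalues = [(-0.59+0j), (0.4+0.35j), (0.4-0.35j), (0.1+0j)]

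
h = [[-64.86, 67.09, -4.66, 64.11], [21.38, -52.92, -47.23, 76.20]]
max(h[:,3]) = 76.2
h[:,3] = [64.11, 76.2]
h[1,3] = 76.2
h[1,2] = -47.23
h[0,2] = -4.66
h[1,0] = 21.38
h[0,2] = -4.66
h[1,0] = 21.38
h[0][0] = -64.86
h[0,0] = -64.86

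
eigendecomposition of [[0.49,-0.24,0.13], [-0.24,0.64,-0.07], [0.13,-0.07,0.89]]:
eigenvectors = [[0.82, 0.40, 0.41], [0.56, -0.70, -0.44], [-0.11, -0.59, 0.8]]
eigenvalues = [0.31, 0.72, 1.0]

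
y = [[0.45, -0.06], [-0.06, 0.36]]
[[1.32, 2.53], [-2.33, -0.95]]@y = [[0.44, 0.83], [-0.99, -0.2]]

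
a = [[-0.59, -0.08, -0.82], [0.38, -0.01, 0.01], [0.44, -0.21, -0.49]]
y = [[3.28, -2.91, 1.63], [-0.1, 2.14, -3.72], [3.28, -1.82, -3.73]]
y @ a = [[-2.32,-0.58,-3.52], [-0.76,0.77,1.93], [-4.27,0.54,-0.88]]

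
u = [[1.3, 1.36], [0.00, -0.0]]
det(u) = 0.000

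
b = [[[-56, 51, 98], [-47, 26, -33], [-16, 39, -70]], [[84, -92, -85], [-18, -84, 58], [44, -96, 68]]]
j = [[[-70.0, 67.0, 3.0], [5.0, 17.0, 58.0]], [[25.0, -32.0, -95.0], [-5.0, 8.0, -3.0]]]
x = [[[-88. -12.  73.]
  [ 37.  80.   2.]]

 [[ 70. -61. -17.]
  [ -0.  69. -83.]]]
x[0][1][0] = 37.0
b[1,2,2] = 68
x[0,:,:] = [[-88.0, -12.0, 73.0], [37.0, 80.0, 2.0]]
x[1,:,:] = [[70.0, -61.0, -17.0], [-0.0, 69.0, -83.0]]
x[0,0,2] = 73.0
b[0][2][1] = 39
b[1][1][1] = -84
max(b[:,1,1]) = 26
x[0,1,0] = 37.0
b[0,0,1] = 51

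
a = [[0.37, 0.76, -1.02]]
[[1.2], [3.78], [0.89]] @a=[[0.44, 0.91, -1.22], [1.40, 2.87, -3.86], [0.33, 0.68, -0.91]]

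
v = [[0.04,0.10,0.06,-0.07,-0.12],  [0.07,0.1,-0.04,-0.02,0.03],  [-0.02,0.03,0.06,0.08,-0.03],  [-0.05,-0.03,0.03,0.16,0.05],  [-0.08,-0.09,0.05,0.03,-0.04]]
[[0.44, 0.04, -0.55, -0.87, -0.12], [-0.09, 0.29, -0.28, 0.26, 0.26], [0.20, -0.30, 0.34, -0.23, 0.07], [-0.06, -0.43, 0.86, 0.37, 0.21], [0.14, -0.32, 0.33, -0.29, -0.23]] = v@[[-0.01,-2.18,-2.61,-3.03,-1.28], [0.56,2.51,-0.41,1.46,2.56], [1.52,-1.94,0.10,-7.08,-3.87], [0.23,-3.13,4.12,2.1,2.3], [-2.58,1.86,1.04,2.7,-0.61]]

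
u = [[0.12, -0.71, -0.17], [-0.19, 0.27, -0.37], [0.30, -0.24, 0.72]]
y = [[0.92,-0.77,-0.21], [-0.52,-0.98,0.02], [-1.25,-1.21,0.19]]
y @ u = [[0.19,-0.81,-0.02], [0.13,0.1,0.47], [0.14,0.52,0.8]]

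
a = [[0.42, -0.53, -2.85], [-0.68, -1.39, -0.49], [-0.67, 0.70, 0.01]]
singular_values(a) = [3.03, 1.48, 0.89]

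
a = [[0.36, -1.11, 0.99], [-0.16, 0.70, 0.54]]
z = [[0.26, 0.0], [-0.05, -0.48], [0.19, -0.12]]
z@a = [[0.09,  -0.29,  0.26], [0.06,  -0.28,  -0.31], [0.09,  -0.29,  0.12]]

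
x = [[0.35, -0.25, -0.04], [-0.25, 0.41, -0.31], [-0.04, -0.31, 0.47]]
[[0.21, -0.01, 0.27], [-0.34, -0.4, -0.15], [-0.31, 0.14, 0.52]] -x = [[-0.14,0.24,0.31], [-0.09,-0.81,0.16], [-0.27,0.45,0.05]]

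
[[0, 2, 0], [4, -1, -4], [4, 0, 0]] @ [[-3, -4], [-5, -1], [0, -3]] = [[-10, -2], [-7, -3], [-12, -16]]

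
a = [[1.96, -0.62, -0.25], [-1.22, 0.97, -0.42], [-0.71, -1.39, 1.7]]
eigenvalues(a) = [0.0, 2.37, 2.25]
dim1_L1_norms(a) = [2.83, 2.61, 3.8]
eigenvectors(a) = [[0.30, 0.38, 0.14], [0.67, -0.55, -0.43], [0.68, 0.74, 0.89]]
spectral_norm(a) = 2.54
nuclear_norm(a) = 4.95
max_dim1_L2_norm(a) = 2.31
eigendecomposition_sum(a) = [[0.00,0.00,0.00], [0.00,0.00,0.00], [0.0,0.0,0.0]] + [[2.97, -0.58, -0.74], [-4.28, 0.83, 1.07], [5.70, -1.11, -1.42]] + [[-1.01, -0.04, 0.49], [3.06, 0.14, -1.49], [-6.41, -0.28, 3.12]]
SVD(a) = [[-0.81, -0.11, 0.58], [0.59, -0.26, 0.77], [0.06, 0.96, 0.28]] @ diag([2.5411877548154407, 2.400573484303823, 0.0034265483309753437]) @ [[-0.92,0.39,0.02], [-0.25,-0.63,0.74], [0.30,0.67,0.68]]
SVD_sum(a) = [[1.89, -0.79, -0.05], [-1.37, 0.58, 0.04], [-0.14, 0.06, 0.00]] + [[0.07, 0.17, -0.2], [0.15, 0.39, -0.46], [-0.57, -1.45, 1.70]] + [[0.0, 0.0, 0.0], [0.0, 0.00, 0.00], [0.0, 0.00, 0.00]]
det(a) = 0.02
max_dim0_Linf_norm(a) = 1.96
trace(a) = 4.63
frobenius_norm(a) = 3.50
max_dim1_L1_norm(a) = 3.8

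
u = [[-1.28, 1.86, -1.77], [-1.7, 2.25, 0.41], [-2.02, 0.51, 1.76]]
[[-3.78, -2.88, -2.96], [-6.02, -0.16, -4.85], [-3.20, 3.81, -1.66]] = u@[[0.58, -1.09, -0.18], [-2.14, -1.12, -2.2], [-0.53, 1.24, -0.51]]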